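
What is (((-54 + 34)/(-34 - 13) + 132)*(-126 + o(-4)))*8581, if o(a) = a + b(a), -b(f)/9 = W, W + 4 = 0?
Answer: -106816288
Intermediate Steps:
W = -4 (W = -4 + 0 = -4)
b(f) = 36 (b(f) = -9*(-4) = 36)
o(a) = 36 + a (o(a) = a + 36 = 36 + a)
(((-54 + 34)/(-34 - 13) + 132)*(-126 + o(-4)))*8581 = (((-54 + 34)/(-34 - 13) + 132)*(-126 + (36 - 4)))*8581 = ((-20/(-47) + 132)*(-126 + 32))*8581 = ((-20*(-1/47) + 132)*(-94))*8581 = ((20/47 + 132)*(-94))*8581 = ((6224/47)*(-94))*8581 = -12448*8581 = -106816288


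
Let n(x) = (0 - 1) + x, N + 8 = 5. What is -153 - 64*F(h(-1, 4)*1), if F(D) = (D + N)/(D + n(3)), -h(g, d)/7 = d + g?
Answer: -4443/19 ≈ -233.84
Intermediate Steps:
N = -3 (N = -8 + 5 = -3)
h(g, d) = -7*d - 7*g (h(g, d) = -7*(d + g) = -7*d - 7*g)
n(x) = -1 + x
F(D) = (-3 + D)/(2 + D) (F(D) = (D - 3)/(D + (-1 + 3)) = (-3 + D)/(D + 2) = (-3 + D)/(2 + D))
-153 - 64*F(h(-1, 4)*1) = -153 - 64*(-3 + (-7*4 - 7*(-1))*1)/(2 + (-7*4 - 7*(-1))*1) = -153 - 64*(-3 + (-28 + 7)*1)/(2 + (-28 + 7)*1) = -153 - 64*(-3 - 21*1)/(2 - 21*1) = -153 - 64*(-3 - 21)/(2 - 21) = -153 - 64*(-24)/(-19) = -153 - (-64)*(-24)/19 = -153 - 64*24/19 = -153 - 1536/19 = -4443/19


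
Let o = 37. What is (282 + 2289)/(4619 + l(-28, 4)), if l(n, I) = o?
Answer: 857/1552 ≈ 0.55219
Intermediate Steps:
l(n, I) = 37
(282 + 2289)/(4619 + l(-28, 4)) = (282 + 2289)/(4619 + 37) = 2571/4656 = 2571*(1/4656) = 857/1552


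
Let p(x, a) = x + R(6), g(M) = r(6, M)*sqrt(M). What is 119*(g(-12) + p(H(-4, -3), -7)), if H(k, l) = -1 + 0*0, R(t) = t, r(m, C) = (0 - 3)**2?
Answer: 595 + 2142*I*sqrt(3) ≈ 595.0 + 3710.1*I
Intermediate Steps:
r(m, C) = 9 (r(m, C) = (-3)**2 = 9)
H(k, l) = -1 (H(k, l) = -1 + 0 = -1)
g(M) = 9*sqrt(M)
p(x, a) = 6 + x (p(x, a) = x + 6 = 6 + x)
119*(g(-12) + p(H(-4, -3), -7)) = 119*(9*sqrt(-12) + (6 - 1)) = 119*(9*(2*I*sqrt(3)) + 5) = 119*(18*I*sqrt(3) + 5) = 119*(5 + 18*I*sqrt(3)) = 595 + 2142*I*sqrt(3)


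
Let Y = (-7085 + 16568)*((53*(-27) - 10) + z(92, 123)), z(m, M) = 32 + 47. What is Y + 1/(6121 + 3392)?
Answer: -122868442997/9513 ≈ -1.2916e+7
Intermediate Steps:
z(m, M) = 79
Y = -12915846 (Y = (-7085 + 16568)*((53*(-27) - 10) + 79) = 9483*((-1431 - 10) + 79) = 9483*(-1441 + 79) = 9483*(-1362) = -12915846)
Y + 1/(6121 + 3392) = -12915846 + 1/(6121 + 3392) = -12915846 + 1/9513 = -122868442997/9513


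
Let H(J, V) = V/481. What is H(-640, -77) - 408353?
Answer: -196417870/481 ≈ -4.0835e+5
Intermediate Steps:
H(J, V) = V/481 (H(J, V) = V*(1/481) = V/481)
H(-640, -77) - 408353 = (1/481)*(-77) - 408353 = -77/481 - 408353 = -196417870/481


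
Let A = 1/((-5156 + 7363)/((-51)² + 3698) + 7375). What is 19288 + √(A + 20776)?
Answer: 19288 + 3*√1245569510342455447/23228666 ≈ 19432.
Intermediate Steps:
A = 6299/46457332 (A = 1/(2207/(2601 + 3698) + 7375) = 1/(2207/6299 + 7375) = 1/(46457332/6299) = 6299/46457332 ≈ 0.00013559)
19288 + √(A + 20776) = 19288 + √(6299/46457332 + 20776) = 19288 + √(965197535931/46457332) = 19288 + 3*√1245569510342455447/23228666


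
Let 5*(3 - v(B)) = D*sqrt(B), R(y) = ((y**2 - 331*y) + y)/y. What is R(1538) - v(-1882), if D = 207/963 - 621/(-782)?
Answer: 1205 + 3671*I*sqrt(1882)/18190 ≈ 1205.0 + 8.7551*I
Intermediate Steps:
D = 3671/3638 (D = 207*(1/963) - 621*(-1/782) = 23/107 + 27/34 = 3671/3638 ≈ 1.0091)
R(y) = (y**2 - 330*y)/y
v(B) = 3 - 3671*sqrt(B)/18190
R(1538) - v(-1882) = (-330 + 1538) - (3 - 3671*I*sqrt(1882)/18190) = 1208 - (3 - 3671*I*sqrt(1882)/18190) = 1208 + (-3 + 3671*I*sqrt(1882)/18190) = 1205 + 3671*I*sqrt(1882)/18190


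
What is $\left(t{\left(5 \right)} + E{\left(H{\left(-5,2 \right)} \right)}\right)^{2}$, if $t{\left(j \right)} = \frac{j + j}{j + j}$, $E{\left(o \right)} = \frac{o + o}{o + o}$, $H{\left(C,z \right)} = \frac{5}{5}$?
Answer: $4$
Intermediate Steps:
$H{\left(C,z \right)} = 1$ ($H{\left(C,z \right)} = 5 \cdot \frac{1}{5} = 1$)
$E{\left(o \right)} = 1$ ($E{\left(o \right)} = \frac{2 o}{2 o} = 2 o \frac{1}{2 o} = 1$)
$t{\left(j \right)} = 1$ ($t{\left(j \right)} = \frac{2 j}{2 j} = 2 j \frac{1}{2 j} = 1$)
$\left(t{\left(5 \right)} + E{\left(H{\left(-5,2 \right)} \right)}\right)^{2} = \left(1 + 1\right)^{2} = 2^{2} = 4$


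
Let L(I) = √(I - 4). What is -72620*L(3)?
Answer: -72620*I ≈ -72620.0*I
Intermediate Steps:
L(I) = √(-4 + I)
-72620*L(3) = -72620*√(-4 + 3) = -72620*I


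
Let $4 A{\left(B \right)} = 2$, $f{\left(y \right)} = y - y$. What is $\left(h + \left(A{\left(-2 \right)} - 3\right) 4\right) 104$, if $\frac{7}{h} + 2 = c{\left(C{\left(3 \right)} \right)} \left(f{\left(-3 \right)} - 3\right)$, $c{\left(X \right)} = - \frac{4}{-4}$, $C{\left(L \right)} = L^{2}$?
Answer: $- \frac{5928}{5} \approx -1185.6$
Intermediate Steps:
$f{\left(y \right)} = 0$
$A{\left(B \right)} = \frac{1}{2}$ ($A{\left(B \right)} = \frac{1}{4} \cdot 2 = \frac{1}{2}$)
$c{\left(X \right)} = 1$ ($c{\left(X \right)} = \left(-4\right) \left(- \frac{1}{4}\right) = 1$)
$h = - \frac{7}{5}$ ($h = \frac{7}{-2 + 1 \left(0 - 3\right)} = \frac{7}{-2 + 1 \left(-3\right)} = \frac{7}{-2 - 3} = \frac{7}{-5} = 7 \left(- \frac{1}{5}\right) = - \frac{7}{5} \approx -1.4$)
$\left(h + \left(A{\left(-2 \right)} - 3\right) 4\right) 104 = \left(- \frac{7}{5} + \left(\frac{1}{2} - 3\right) 4\right) 104 = \left(- \frac{7}{5} - 10\right) 104 = \left(- \frac{57}{5}\right) 104 = - \frac{5928}{5}$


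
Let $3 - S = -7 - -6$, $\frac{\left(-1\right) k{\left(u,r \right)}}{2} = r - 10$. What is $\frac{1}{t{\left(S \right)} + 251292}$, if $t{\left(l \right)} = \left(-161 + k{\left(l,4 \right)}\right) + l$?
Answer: $\frac{1}{251147} \approx 3.9817 \cdot 10^{-6}$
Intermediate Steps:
$k{\left(u,r \right)} = 20 - 2 r$ ($k{\left(u,r \right)} = - 2 \left(r - 10\right) = - 2 \left(-10 + r\right) = 20 - 2 r$)
$S = 4$ ($S = 3 - \left(-7 - -6\right) = 3 - \left(-7 + 6\right) = 3 - -1 = 3 + 1 = 4$)
$t{\left(l \right)} = -149 + l$ ($t{\left(l \right)} = \left(-161 + \left(20 - 8\right)\right) + l = \left(-161 + 12\right) + l = -149 + l$)
$\frac{1}{t{\left(S \right)} + 251292} = \frac{1}{\left(-149 + 4\right) + 251292} = \frac{1}{-145 + 251292} = \frac{1}{251147}$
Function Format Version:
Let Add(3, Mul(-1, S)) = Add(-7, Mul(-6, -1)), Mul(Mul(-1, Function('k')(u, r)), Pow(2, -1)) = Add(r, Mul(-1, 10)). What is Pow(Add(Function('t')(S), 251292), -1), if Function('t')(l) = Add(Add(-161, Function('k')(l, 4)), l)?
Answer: Rational(1, 251147) ≈ 3.9817e-6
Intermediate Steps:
Function('k')(u, r) = Add(20, Mul(-2, r)) (Function('k')(u, r) = Mul(-2, Add(r, Mul(-1, 10))) = Mul(-2, Add(r, -10)) = Mul(-2, Add(-10, r)) = Add(20, Mul(-2, r)))
S = 4 (S = Add(3, Mul(-1, Add(-7, Mul(-6, -1)))) = Add(3, Mul(-1, Add(-7, 6))) = Add(3, Mul(-1, -1)) = Add(3, 1) = 4)
Function('t')(l) = Add(-149, l) (Function('t')(l) = Add(Add(-161, Add(20, Mul(-2, 4))), l) = Add(Add(-161, Add(20, -8)), l) = Add(Add(-161, 12), l) = Add(-149, l))
Pow(Add(Function('t')(S), 251292), -1) = Pow(Add(Add(-149, 4), 251292), -1) = Pow(Add(-145, 251292), -1) = Pow(251147, -1) = Rational(1, 251147)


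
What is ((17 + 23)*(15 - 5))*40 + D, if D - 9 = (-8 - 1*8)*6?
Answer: 15913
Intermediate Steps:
D = -87 (D = 9 + (-8 - 1*8)*6 = 9 + (-8 - 8)*6 = 9 - 16*6 = 9 - 96 = -87)
((17 + 23)*(15 - 5))*40 + D = ((17 + 23)*(15 - 5))*40 - 87 = (40*10)*40 - 87 = 400*40 - 87 = 16000 - 87 = 15913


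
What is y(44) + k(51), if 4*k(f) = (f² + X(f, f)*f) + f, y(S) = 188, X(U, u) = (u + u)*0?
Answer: 851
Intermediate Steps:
X(U, u) = 0 (X(U, u) = (2*u)*0 = 0)
k(f) = f/4 + f²/4 (k(f) = ((f² + 0*f) + f)/4 = ((f² + 0) + f)/4 = (f² + f)/4 = (f + f²)/4 = f/4 + f²/4)
y(44) + k(51) = 188 + (¼)*51*(1 + 51) = 188 + (¼)*51*52 = 188 + 663 = 851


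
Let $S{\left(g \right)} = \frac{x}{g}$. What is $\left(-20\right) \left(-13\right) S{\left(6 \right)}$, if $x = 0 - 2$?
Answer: $- \frac{260}{3} \approx -86.667$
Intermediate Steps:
$x = -2$
$S{\left(g \right)} = - \frac{2}{g}$
$\left(-20\right) \left(-13\right) S{\left(6 \right)} = \left(-20\right) \left(-13\right) \left(- \frac{2}{6}\right) = 260 \left(\left(-2\right) \frac{1}{6}\right) = 260 \left(- \frac{1}{3}\right) = - \frac{260}{3}$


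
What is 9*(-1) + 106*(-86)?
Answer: -9125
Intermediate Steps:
9*(-1) + 106*(-86) = -9 - 9116 = -9125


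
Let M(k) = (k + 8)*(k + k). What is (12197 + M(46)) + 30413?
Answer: 47578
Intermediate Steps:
M(k) = 2*k*(8 + k) (M(k) = (8 + k)*(2*k) = 2*k*(8 + k))
(12197 + M(46)) + 30413 = (12197 + 2*46*(8 + 46)) + 30413 = (12197 + 2*46*54) + 30413 = (12197 + 4968) + 30413 = 17165 + 30413 = 47578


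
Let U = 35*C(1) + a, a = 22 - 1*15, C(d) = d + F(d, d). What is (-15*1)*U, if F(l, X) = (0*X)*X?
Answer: -630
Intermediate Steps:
F(l, X) = 0 (F(l, X) = 0*X = 0)
C(d) = d (C(d) = d + 0 = d)
a = 7 (a = 22 - 15 = 7)
U = 42 (U = 35*1 + 7 = 35 + 7 = 42)
(-15*1)*U = -15*1*42 = -15*42 = -630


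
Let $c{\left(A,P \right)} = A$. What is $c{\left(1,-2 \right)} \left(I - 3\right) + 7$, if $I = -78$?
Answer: $-74$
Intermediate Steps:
$c{\left(1,-2 \right)} \left(I - 3\right) + 7 = 1 \left(-78 - 3\right) + 7 = 1 \left(-81\right) + 7 = -81 + 7 = -74$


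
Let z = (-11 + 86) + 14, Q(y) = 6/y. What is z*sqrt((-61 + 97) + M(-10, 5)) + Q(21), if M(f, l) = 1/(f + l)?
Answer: 2/7 + 89*sqrt(895)/5 ≈ 532.80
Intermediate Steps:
z = 89 (z = 75 + 14 = 89)
z*sqrt((-61 + 97) + M(-10, 5)) + Q(21) = 89*sqrt((-61 + 97) + 1/(-10 + 5)) + 6/21 = 89*sqrt(36 + 1/(-5)) + 6*(1/21) = 89*sqrt(36 - 1/5) + 2/7 = 89*sqrt(179/5) + 2/7 = 89*(sqrt(895)/5) + 2/7 = 89*sqrt(895)/5 + 2/7 = 2/7 + 89*sqrt(895)/5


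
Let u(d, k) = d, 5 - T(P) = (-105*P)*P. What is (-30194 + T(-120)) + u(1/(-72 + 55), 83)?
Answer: 25190786/17 ≈ 1.4818e+6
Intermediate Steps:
T(P) = 5 + 105*P**2 (T(P) = 5 - (-105*P)*P = 5 - (-105)*P**2 = 5 + 105*P**2)
(-30194 + T(-120)) + u(1/(-72 + 55), 83) = (-30194 + (5 + 105*(-120)**2)) + 1/(-72 + 55) = (-30194 + (5 + 105*14400)) + 1/(-17) = (-30194 + (5 + 1512000)) - 1/17 = (-30194 + 1512005) - 1/17 = 1481811 - 1/17 = 25190786/17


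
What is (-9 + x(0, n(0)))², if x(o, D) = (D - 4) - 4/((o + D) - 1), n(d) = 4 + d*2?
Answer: 961/9 ≈ 106.78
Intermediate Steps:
n(d) = 4 + 2*d
x(o, D) = -4 + D - 4/(-1 + D + o) (x(o, D) = (-4 + D) - 4/((D + o) - 1) = (-4 + D) - 4/(-1 + D + o) = -4 + D - 4/(-1 + D + o))
(-9 + x(0, n(0)))² = (-9 + ((4 + 2*0)² - 5*(4 + 2*0) - 4*0 + (4 + 2*0)*0)/(-1 + (4 + 2*0) + 0))² = (-9 + ((4 + 0)² - 5*(4 + 0) + 0 + (4 + 0)*0)/(-1 + (4 + 0) + 0))² = (-9 + (4² - 5*4 + 0 + 4*0)/(-1 + 4 + 0))² = (-9 + (16 - 20 + 0 + 0)/3)² = (-9 + (⅓)*(-4))² = (-9 - 4/3)² = (-31/3)² = 961/9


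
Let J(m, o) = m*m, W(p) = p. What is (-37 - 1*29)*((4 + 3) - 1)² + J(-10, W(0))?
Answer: -2276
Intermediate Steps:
J(m, o) = m²
(-37 - 1*29)*((4 + 3) - 1)² + J(-10, W(0)) = (-37 - 1*29)*((4 + 3) - 1)² + (-10)² = (-37 - 29)*(7 - 1)² + 100 = -66*6² + 100 = -66*36 + 100 = -2376 + 100 = -2276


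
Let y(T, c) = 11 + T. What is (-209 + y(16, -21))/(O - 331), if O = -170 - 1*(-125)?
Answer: 91/188 ≈ 0.48404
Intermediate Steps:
O = -45 (O = -170 + 125 = -45)
(-209 + y(16, -21))/(O - 331) = (-209 + (11 + 16))/(-45 - 331) = (-209 + 27)/(-376) = -182*(-1/376) = 91/188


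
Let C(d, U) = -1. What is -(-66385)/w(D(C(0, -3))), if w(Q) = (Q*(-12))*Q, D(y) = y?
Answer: -66385/12 ≈ -5532.1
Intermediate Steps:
w(Q) = -12*Q² (w(Q) = (-12*Q)*Q = -12*Q²)
-(-66385)/w(D(C(0, -3))) = -(-66385)/((-12*(-1)²)) = -(-66385)/((-12*1)) = -(-66385)/(-12) = -(-66385)*(-1)/12 = -1*66385/12 = -66385/12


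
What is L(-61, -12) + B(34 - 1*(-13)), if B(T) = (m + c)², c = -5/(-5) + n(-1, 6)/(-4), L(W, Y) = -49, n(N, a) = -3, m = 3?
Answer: -423/16 ≈ -26.438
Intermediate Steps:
c = 7/4 (c = -5/(-5) - 3/(-4) = -5*(-⅕) - 3*(-¼) = 1 + ¾ = 7/4 ≈ 1.7500)
B(T) = 361/16 (B(T) = (3 + 7/4)² = (19/4)² = 361/16)
L(-61, -12) + B(34 - 1*(-13)) = -49 + 361/16 = -423/16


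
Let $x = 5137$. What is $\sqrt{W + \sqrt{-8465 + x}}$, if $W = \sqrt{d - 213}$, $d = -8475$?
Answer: $2 \sqrt{i} \sqrt{\sqrt{543} + 4 \sqrt{13}} \approx 8.6861 + 8.6861 i$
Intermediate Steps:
$W = 4 i \sqrt{543}$ ($W = \sqrt{-8475 - 213} = \sqrt{-8688} = 4 i \sqrt{543} \approx 93.209 i$)
$\sqrt{W + \sqrt{-8465 + x}} = \sqrt{4 i \sqrt{543} + \sqrt{-8465 + 5137}} = \sqrt{4 i \sqrt{543} + \sqrt{-3328}} = \sqrt{4 i \sqrt{543} + 16 i \sqrt{13}}$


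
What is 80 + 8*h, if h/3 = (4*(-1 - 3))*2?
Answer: -688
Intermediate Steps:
h = -96 (h = 3*((4*(-1 - 3))*2) = 3*((4*(-4))*2) = 3*(-16*2) = 3*(-32) = -96)
80 + 8*h = 80 + 8*(-96) = 80 - 768 = -688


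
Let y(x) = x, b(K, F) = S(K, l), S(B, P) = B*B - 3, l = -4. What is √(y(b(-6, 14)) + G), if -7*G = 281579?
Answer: 2*I*√492359/7 ≈ 200.48*I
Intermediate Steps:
G = -281579/7 (G = -⅐*281579 = -281579/7 ≈ -40226.)
S(B, P) = -3 + B² (S(B, P) = B² - 3 = -3 + B²)
b(K, F) = -3 + K²
√(y(b(-6, 14)) + G) = √((-3 + (-6)²) - 281579/7) = √((-3 + 36) - 281579/7) = √(33 - 281579/7) = √(-281348/7) = 2*I*√492359/7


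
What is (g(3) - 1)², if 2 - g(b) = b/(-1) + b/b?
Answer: 9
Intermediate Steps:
g(b) = 1 + b (g(b) = 2 - (b/(-1) + b/b) = 2 - (b*(-1) + 1) = 2 - (-b + 1) = 2 - (1 - b) = 2 + (-1 + b) = 1 + b)
(g(3) - 1)² = ((1 + 3) - 1)² = (4 - 1)² = 3² = 9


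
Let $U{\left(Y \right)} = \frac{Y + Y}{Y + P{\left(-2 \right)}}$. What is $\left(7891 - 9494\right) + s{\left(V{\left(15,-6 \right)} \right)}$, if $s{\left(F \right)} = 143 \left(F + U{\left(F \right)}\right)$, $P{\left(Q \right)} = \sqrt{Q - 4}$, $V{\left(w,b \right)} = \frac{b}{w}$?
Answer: $- \frac{57847}{35} + \frac{130 i \sqrt{6}}{7} \approx -1652.8 + 45.491 i$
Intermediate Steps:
$P{\left(Q \right)} = \sqrt{-4 + Q}$
$U{\left(Y \right)} = \frac{2 Y}{Y + i \sqrt{6}}$ ($U{\left(Y \right)} = \frac{Y + Y}{Y + \sqrt{-4 - 2}} = \frac{2 Y}{Y + \sqrt{-6}} = \frac{2 Y}{Y + i \sqrt{6}}$)
$s{\left(F \right)} = 143 F + \frac{286 F}{F + i \sqrt{6}}$ ($s{\left(F \right)} = 143 \left(F + \frac{2 F}{F + i \sqrt{6}}\right) = 143 F + \frac{286 F}{F + i \sqrt{6}}$)
$\left(7891 - 9494\right) + s{\left(V{\left(15,-6 \right)} \right)} = \left(7891 - 9494\right) + \frac{143 \left(- \frac{6}{15}\right) \left(2 - \frac{6}{15} + i \sqrt{6}\right)}{- \frac{6}{15} + i \sqrt{6}} = -1603 + \frac{143 \left(\left(-6\right) \frac{1}{15}\right) \left(2 - \frac{2}{5} + i \sqrt{6}\right)}{\left(-6\right) \frac{1}{15} + i \sqrt{6}} = -1603 + 143 \left(- \frac{2}{5}\right) \frac{1}{- \frac{2}{5} + i \sqrt{6}} \left(2 - \frac{2}{5} + i \sqrt{6}\right) = -1603 + 143 \left(- \frac{2}{5}\right) \frac{1}{- \frac{2}{5} + i \sqrt{6}} \left(\frac{8}{5} + i \sqrt{6}\right) = -1603 - \frac{286 \left(\frac{8}{5} + i \sqrt{6}\right)}{5 \left(- \frac{2}{5} + i \sqrt{6}\right)}$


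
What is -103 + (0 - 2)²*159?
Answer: 533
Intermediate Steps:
-103 + (0 - 2)²*159 = -103 + (-2)²*159 = -103 + 4*159 = -103 + 636 = 533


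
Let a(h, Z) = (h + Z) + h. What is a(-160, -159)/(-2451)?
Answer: 479/2451 ≈ 0.19543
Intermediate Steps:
a(h, Z) = Z + 2*h (a(h, Z) = (Z + h) + h = Z + 2*h)
a(-160, -159)/(-2451) = (-159 + 2*(-160))/(-2451) = (-159 - 320)*(-1/2451) = -479*(-1/2451) = 479/2451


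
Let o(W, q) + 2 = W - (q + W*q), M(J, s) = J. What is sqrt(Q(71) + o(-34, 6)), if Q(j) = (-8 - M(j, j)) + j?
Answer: sqrt(154) ≈ 12.410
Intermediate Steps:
o(W, q) = -2 + W - q - W*q (o(W, q) = -2 + (W - (q + W*q)) = -2 + (W + (-q - W*q)) = -2 + (W - q - W*q) = -2 + W - q - W*q)
Q(j) = -8 (Q(j) = (-8 - j) + j = -8)
sqrt(Q(71) + o(-34, 6)) = sqrt(-8 + (-2 - 34 - 1*6 - 1*(-34)*6)) = sqrt(-8 + (-2 - 34 - 6 + 204)) = sqrt(-8 + 162) = sqrt(154)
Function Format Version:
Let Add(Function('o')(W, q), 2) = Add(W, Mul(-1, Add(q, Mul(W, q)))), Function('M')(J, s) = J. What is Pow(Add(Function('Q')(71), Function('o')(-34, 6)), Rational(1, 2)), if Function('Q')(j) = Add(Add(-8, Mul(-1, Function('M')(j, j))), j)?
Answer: Pow(154, Rational(1, 2)) ≈ 12.410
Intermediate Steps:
Function('o')(W, q) = Add(-2, W, Mul(-1, q), Mul(-1, W, q)) (Function('o')(W, q) = Add(-2, Add(W, Mul(-1, Add(q, Mul(W, q))))) = Add(-2, Add(W, Add(Mul(-1, q), Mul(-1, W, q)))) = Add(-2, Add(W, Mul(-1, q), Mul(-1, W, q))) = Add(-2, W, Mul(-1, q), Mul(-1, W, q)))
Function('Q')(j) = -8 (Function('Q')(j) = Add(Add(-8, Mul(-1, j)), j) = -8)
Pow(Add(Function('Q')(71), Function('o')(-34, 6)), Rational(1, 2)) = Pow(Add(-8, Add(-2, -34, Mul(-1, 6), Mul(-1, -34, 6))), Rational(1, 2)) = Pow(Add(-8, Add(-2, -34, -6, 204)), Rational(1, 2)) = Pow(Add(-8, 162), Rational(1, 2)) = Pow(154, Rational(1, 2))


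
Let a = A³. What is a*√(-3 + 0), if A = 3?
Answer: 27*I*√3 ≈ 46.765*I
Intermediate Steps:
a = 27 (a = 3³ = 27)
a*√(-3 + 0) = 27*√(-3 + 0) = 27*√(-3) = 27*(I*√3) = 27*I*√3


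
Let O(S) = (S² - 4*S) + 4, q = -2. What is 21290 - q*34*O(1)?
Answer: 21358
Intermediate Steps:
O(S) = 4 + S² - 4*S
21290 - q*34*O(1) = 21290 - (-2*34)*(4 + 1² - 4*1) = 21290 - (-68)*(4 + 1 - 4) = 21290 - (-68) = 21290 - 1*(-68) = 21290 + 68 = 21358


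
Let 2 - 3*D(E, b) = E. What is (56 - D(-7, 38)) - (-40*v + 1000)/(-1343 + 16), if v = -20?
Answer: 72131/1327 ≈ 54.356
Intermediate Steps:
D(E, b) = ⅔ - E/3
(56 - D(-7, 38)) - (-40*v + 1000)/(-1343 + 16) = (56 - (⅔ - ⅓*(-7))) - (-40*(-20) + 1000)/(-1343 + 16) = (56 - (⅔ + 7/3)) - (800 + 1000)/(-1327) = (56 - 1*3) - 1800*(-1)/1327 = (56 - 3) - 1*(-1800/1327) = 53 + 1800/1327 = 72131/1327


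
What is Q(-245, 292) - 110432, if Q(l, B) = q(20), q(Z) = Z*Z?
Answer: -110032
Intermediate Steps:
q(Z) = Z**2
Q(l, B) = 400 (Q(l, B) = 20**2 = 400)
Q(-245, 292) - 110432 = 400 - 110432 = -110032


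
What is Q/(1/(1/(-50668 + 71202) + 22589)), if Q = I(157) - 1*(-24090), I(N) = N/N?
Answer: 11174430317957/20534 ≈ 5.4419e+8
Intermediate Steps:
I(N) = 1
Q = 24091 (Q = 1 - 1*(-24090) = 1 + 24090 = 24091)
Q/(1/(1/(-50668 + 71202) + 22589)) = 24091/(1/(1/(-50668 + 71202) + 22589)) = 24091/(1/(1/20534 + 22589)) = 24091/(1/(463842527/20534)) = 24091/(20534/463842527) = 24091*(463842527/20534) = 11174430317957/20534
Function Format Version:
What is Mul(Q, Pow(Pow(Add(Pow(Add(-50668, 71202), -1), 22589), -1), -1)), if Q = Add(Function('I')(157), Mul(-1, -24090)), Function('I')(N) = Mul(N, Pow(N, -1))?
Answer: Rational(11174430317957, 20534) ≈ 5.4419e+8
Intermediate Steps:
Function('I')(N) = 1
Q = 24091 (Q = Add(1, Mul(-1, -24090)) = Add(1, 24090) = 24091)
Mul(Q, Pow(Pow(Add(Pow(Add(-50668, 71202), -1), 22589), -1), -1)) = Mul(24091, Pow(Pow(Add(Pow(Add(-50668, 71202), -1), 22589), -1), -1)) = Mul(24091, Pow(Pow(Add(Pow(20534, -1), 22589), -1), -1)) = Mul(24091, Pow(Pow(Add(Rational(1, 20534), 22589), -1), -1)) = Mul(24091, Pow(Pow(Rational(463842527, 20534), -1), -1)) = Mul(24091, Pow(Rational(20534, 463842527), -1)) = Mul(24091, Rational(463842527, 20534)) = Rational(11174430317957, 20534)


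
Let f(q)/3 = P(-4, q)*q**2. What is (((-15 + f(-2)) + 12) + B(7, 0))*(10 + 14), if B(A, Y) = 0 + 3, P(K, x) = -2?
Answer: -576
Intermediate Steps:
B(A, Y) = 3
f(q) = -6*q**2 (f(q) = 3*(-2*q**2) = -6*q**2)
(((-15 + f(-2)) + 12) + B(7, 0))*(10 + 14) = (((-15 - 6*(-2)**2) + 12) + 3)*(10 + 14) = (((-15 - 6*4) + 12) + 3)*24 = (((-15 - 24) + 12) + 3)*24 = ((-39 + 12) + 3)*24 = (-27 + 3)*24 = -24*24 = -576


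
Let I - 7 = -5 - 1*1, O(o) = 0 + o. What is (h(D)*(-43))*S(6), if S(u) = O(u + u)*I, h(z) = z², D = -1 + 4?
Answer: -4644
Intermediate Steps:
O(o) = o
D = 3
I = 1 (I = 7 + (-5 - 1*1) = 7 + (-5 - 1) = 7 - 6 = 1)
S(u) = 2*u (S(u) = (u + u)*1 = (2*u)*1 = 2*u)
(h(D)*(-43))*S(6) = (3²*(-43))*(2*6) = (9*(-43))*12 = -387*12 = -4644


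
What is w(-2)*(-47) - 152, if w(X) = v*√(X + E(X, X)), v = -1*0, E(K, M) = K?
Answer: -152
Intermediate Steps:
v = 0
w(X) = 0 (w(X) = 0*√(X + X) = 0*√(2*X) = 0*(√2*√X) = 0)
w(-2)*(-47) - 152 = 0*(-47) - 152 = 0 - 152 = -152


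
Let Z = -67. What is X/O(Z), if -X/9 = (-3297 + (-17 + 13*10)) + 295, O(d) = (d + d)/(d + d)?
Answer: 26001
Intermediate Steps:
O(d) = 1 (O(d) = (2*d)/((2*d)) = (2*d)*(1/(2*d)) = 1)
X = 26001 (X = -9*((-3297 + (-17 + 13*10)) + 295) = -9*((-3297 + (-17 + 130)) + 295) = -9*((-3297 + 113) + 295) = -9*(-3184 + 295) = -9*(-2889) = 26001)
X/O(Z) = 26001/1 = 26001*1 = 26001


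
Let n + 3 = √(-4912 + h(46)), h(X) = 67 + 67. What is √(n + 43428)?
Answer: √(43425 + I*√4778) ≈ 208.39 + 0.166*I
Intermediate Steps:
h(X) = 134
n = -3 + I*√4778 (n = -3 + √(-4912 + 134) = -3 + √(-4778) = -3 + I*√4778 ≈ -3.0 + 69.123*I)
√(n + 43428) = √((-3 + I*√4778) + 43428) = √(43425 + I*√4778)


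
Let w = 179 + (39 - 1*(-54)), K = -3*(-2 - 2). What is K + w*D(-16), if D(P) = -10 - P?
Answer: 1644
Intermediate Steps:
K = 12 (K = -3*(-4) = 12)
w = 272 (w = 179 + (39 + 54) = 179 + 93 = 272)
K + w*D(-16) = 12 + 272*(-10 - 1*(-16)) = 12 + 272*(-10 + 16) = 12 + 272*6 = 12 + 1632 = 1644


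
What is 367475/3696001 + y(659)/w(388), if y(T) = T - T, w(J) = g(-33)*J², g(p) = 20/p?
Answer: 367475/3696001 ≈ 0.099425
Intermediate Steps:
w(J) = -20*J²/33 (w(J) = (20/(-33))*J² = (20*(-1/33))*J² = -20*J²/33)
y(T) = 0
367475/3696001 + y(659)/w(388) = 367475/3696001 + 0/((-20/33*388²)) = 367475*(1/3696001) + 0/((-20/33*150544)) = 367475/3696001 + 0/(-3010880/33) = 367475/3696001 + 0*(-33/3010880) = 367475/3696001 + 0 = 367475/3696001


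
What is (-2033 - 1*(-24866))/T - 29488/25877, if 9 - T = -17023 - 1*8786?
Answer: -56823881/222697462 ≈ -0.25516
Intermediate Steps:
T = 25818 (T = 9 - (-17023 - 1*8786) = 9 - (-17023 - 8786) = 9 - 1*(-25809) = 9 + 25809 = 25818)
(-2033 - 1*(-24866))/T - 29488/25877 = (-2033 - 1*(-24866))/25818 - 29488/25877 = (-2033 + 24866)*(1/25818) - 29488*1/25877 = 22833*(1/25818) - 29488/25877 = 7611/8606 - 29488/25877 = -56823881/222697462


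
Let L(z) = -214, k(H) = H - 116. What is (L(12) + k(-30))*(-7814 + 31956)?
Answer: -8691120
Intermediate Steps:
k(H) = -116 + H
(L(12) + k(-30))*(-7814 + 31956) = (-214 + (-116 - 30))*(-7814 + 31956) = (-214 - 146)*24142 = -360*24142 = -8691120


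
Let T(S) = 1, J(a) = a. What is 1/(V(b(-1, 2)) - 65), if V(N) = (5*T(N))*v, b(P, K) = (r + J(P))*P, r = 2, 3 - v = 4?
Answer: -1/70 ≈ -0.014286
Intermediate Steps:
v = -1 (v = 3 - 1*4 = 3 - 4 = -1)
b(P, K) = P*(2 + P) (b(P, K) = (2 + P)*P = P*(2 + P))
V(N) = -5 (V(N) = (5*1)*(-1) = 5*(-1) = -5)
1/(V(b(-1, 2)) - 65) = 1/(-5 - 65) = 1/(-70) = -1/70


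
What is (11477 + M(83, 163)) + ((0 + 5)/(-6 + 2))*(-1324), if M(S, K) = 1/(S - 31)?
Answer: 682865/52 ≈ 13132.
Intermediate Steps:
M(S, K) = 1/(-31 + S)
(11477 + M(83, 163)) + ((0 + 5)/(-6 + 2))*(-1324) = (11477 + 1/(-31 + 83)) + ((0 + 5)/(-6 + 2))*(-1324) = (11477 + 1/52) + (5/(-4))*(-1324) = (11477 + 1/52) + (5*(-1/4))*(-1324) = 596805/52 - 5/4*(-1324) = 596805/52 + 1655 = 682865/52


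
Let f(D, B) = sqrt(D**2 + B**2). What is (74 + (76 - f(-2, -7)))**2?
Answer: (150 - sqrt(53))**2 ≈ 20369.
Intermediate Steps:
f(D, B) = sqrt(B**2 + D**2)
(74 + (76 - f(-2, -7)))**2 = (74 + (76 - sqrt((-7)**2 + (-2)**2)))**2 = (74 + (76 - sqrt(49 + 4)))**2 = (74 + (76 - sqrt(53)))**2 = (150 - sqrt(53))**2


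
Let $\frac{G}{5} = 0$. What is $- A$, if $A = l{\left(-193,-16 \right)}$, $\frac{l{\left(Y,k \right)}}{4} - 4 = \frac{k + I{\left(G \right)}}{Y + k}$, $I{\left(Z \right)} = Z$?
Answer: $- \frac{3408}{209} \approx -16.306$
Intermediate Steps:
$G = 0$ ($G = 5 \cdot 0 = 0$)
$l{\left(Y,k \right)} = 16 + \frac{4 k}{Y + k}$ ($l{\left(Y,k \right)} = 16 + 4 \frac{k + 0}{Y + k} = 16 + 4 \frac{k}{Y + k} = 16 + \frac{4 k}{Y + k}$)
$A = \frac{3408}{209}$ ($A = \frac{4 \left(4 \left(-193\right) + 5 \left(-16\right)\right)}{-193 - 16} = \frac{4 \left(-772 - 80\right)}{-209} = 4 \left(- \frac{1}{209}\right) \left(-852\right) = \frac{3408}{209} \approx 16.306$)
$- A = \left(-1\right) \frac{3408}{209} = - \frac{3408}{209}$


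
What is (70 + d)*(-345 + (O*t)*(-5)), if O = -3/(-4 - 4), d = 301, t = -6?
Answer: -495285/4 ≈ -1.2382e+5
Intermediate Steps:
O = 3/8 (O = -3/(-8) = -3*(-⅛) = 3/8 ≈ 0.37500)
(70 + d)*(-345 + (O*t)*(-5)) = (70 + 301)*(-345 + ((3/8)*(-6))*(-5)) = 371*(-345 - 9/4*(-5)) = 371*(-345 + 45/4) = 371*(-1335/4) = -495285/4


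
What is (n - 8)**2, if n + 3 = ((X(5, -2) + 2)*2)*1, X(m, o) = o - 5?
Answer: 441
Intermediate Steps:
X(m, o) = -5 + o
n = -13 (n = -3 + (((-5 - 2) + 2)*2)*1 = -3 + ((-7 + 2)*2)*1 = -3 - 5*2*1 = -3 - 10*1 = -3 - 10 = -13)
(n - 8)**2 = (-13 - 8)**2 = (-21)**2 = 441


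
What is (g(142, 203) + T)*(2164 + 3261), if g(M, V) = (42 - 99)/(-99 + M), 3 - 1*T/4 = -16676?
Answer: 15562865675/43 ≈ 3.6193e+8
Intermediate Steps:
T = 66716 (T = 12 - 4*(-16676) = 12 + 66704 = 66716)
g(M, V) = -57/(-99 + M)
(g(142, 203) + T)*(2164 + 3261) = (-57/(-99 + 142) + 66716)*(2164 + 3261) = (-57/43 + 66716)*5425 = (2868731/43)*5425 = 15562865675/43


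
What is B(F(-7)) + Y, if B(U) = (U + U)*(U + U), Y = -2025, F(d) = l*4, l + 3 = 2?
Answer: -1961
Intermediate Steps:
l = -1 (l = -3 + 2 = -1)
F(d) = -4 (F(d) = -1*4 = -4)
B(U) = 4*U² (B(U) = (2*U)*(2*U) = 4*U²)
B(F(-7)) + Y = 4*(-4)² - 2025 = 4*16 - 2025 = 64 - 2025 = -1961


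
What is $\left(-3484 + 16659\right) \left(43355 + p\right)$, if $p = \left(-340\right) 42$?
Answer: $383063125$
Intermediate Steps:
$p = -14280$
$\left(-3484 + 16659\right) \left(43355 + p\right) = \left(-3484 + 16659\right) \left(43355 - 14280\right) = 13175 \cdot 29075 = 383063125$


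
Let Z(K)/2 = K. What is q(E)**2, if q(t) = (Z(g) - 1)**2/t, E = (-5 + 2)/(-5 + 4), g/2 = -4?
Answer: 83521/9 ≈ 9280.1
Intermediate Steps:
g = -8 (g = 2*(-4) = -8)
Z(K) = 2*K
E = 3 (E = -3/(-1) = -3*(-1) = 3)
q(t) = 289/t (q(t) = (2*(-8) - 1)**2/t = (-16 - 1)**2/t = (-17)**2/t = 289/t)
q(E)**2 = (289/3)**2 = 83521/9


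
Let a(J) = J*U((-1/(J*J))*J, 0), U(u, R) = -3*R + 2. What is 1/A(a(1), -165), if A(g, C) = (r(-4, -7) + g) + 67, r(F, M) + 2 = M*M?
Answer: 1/116 ≈ 0.0086207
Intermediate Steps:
U(u, R) = 2 - 3*R
r(F, M) = -2 + M² (r(F, M) = -2 + M*M = -2 + M²)
a(J) = 2*J (a(J) = J*(2 - 3*0) = J*(2 + 0) = J*2 = 2*J)
A(g, C) = 114 + g (A(g, C) = ((-2 + (-7)²) + g) + 67 = ((-2 + 49) + g) + 67 = (47 + g) + 67 = 114 + g)
1/A(a(1), -165) = 1/(114 + 2*1) = 1/(114 + 2) = 1/116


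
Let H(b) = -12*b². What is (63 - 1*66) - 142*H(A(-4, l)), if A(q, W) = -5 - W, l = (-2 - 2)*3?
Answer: 83493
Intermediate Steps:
l = -12 (l = -4*3 = -12)
(63 - 1*66) - 142*H(A(-4, l)) = (63 - 1*66) - (-1704)*(-5 - 1*(-12))² = (63 - 66) - (-1704)*(-5 + 12)² = -3 - (-1704)*7² = -3 - (-1704)*49 = -3 - 142*(-588) = -3 + 83496 = 83493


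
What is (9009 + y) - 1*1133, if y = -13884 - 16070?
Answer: -22078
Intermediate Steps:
y = -29954
(9009 + y) - 1*1133 = (9009 - 29954) - 1*1133 = -20945 - 1133 = -22078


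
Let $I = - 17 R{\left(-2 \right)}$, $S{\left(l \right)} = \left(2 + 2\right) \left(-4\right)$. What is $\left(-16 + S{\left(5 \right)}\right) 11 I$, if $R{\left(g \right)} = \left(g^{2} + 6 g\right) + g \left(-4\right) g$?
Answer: $-143616$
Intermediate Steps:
$R{\left(g \right)} = - 3 g^{2} + 6 g$ ($R{\left(g \right)} = \left(g^{2} + 6 g\right) + - 4 g g = \left(g^{2} + 6 g\right) - 4 g^{2} = - 3 g^{2} + 6 g$)
$S{\left(l \right)} = -16$ ($S{\left(l \right)} = 4 \left(-4\right) = -16$)
$I = 408$ ($I = - 17 \cdot 3 \left(-2\right) \left(2 - -2\right) = - 17 \cdot 3 \left(-2\right) \left(2 + 2\right) = - 17 \cdot 3 \left(-2\right) 4 = \left(-17\right) \left(-24\right) = 408$)
$\left(-16 + S{\left(5 \right)}\right) 11 I = \left(-16 - 16\right) 11 \cdot 408 = \left(-32\right) 11 \cdot 408 = \left(-352\right) 408 = -143616$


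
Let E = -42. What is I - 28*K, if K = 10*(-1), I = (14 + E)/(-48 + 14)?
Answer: 4774/17 ≈ 280.82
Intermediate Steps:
I = 14/17 (I = (14 - 42)/(-48 + 14) = -28/(-34) = -28*(-1/34) = 14/17 ≈ 0.82353)
K = -10
I - 28*K = 14/17 - 28*(-10) = 14/17 + 280 = 4774/17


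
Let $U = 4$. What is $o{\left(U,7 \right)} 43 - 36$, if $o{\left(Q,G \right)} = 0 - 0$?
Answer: $-36$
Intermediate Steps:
$o{\left(Q,G \right)} = 0$ ($o{\left(Q,G \right)} = 0 + 0 = 0$)
$o{\left(U,7 \right)} 43 - 36 = 0 \cdot 43 - 36 = 0 - 36 = -36$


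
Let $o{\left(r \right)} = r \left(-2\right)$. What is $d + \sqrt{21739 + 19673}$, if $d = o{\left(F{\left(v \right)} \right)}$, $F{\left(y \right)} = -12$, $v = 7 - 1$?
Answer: $24 + 2 \sqrt{10353} \approx 227.5$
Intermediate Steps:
$v = 6$
$o{\left(r \right)} = - 2 r$
$d = 24$ ($d = \left(-2\right) \left(-12\right) = 24$)
$d + \sqrt{21739 + 19673} = 24 + \sqrt{21739 + 19673} = 24 + \sqrt{41412} = 24 + 2 \sqrt{10353}$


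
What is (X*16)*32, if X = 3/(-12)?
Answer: -128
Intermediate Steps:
X = -¼ (X = 3*(-1/12) = -¼ ≈ -0.25000)
(X*16)*32 = -¼*16*32 = -4*32 = -128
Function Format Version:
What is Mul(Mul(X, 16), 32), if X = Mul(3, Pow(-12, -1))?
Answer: -128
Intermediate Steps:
X = Rational(-1, 4) (X = Mul(3, Rational(-1, 12)) = Rational(-1, 4) ≈ -0.25000)
Mul(Mul(X, 16), 32) = Mul(Mul(Rational(-1, 4), 16), 32) = Mul(-4, 32) = -128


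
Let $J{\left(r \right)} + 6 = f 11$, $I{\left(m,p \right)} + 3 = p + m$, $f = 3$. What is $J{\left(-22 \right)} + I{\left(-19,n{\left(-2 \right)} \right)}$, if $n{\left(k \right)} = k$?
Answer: $3$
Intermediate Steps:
$I{\left(m,p \right)} = -3 + m + p$ ($I{\left(m,p \right)} = -3 + \left(p + m\right) = -3 + \left(m + p\right) = -3 + m + p$)
$J{\left(r \right)} = 27$ ($J{\left(r \right)} = -6 + 3 \cdot 11 = -6 + 33 = 27$)
$J{\left(-22 \right)} + I{\left(-19,n{\left(-2 \right)} \right)} = 27 - 24 = 3$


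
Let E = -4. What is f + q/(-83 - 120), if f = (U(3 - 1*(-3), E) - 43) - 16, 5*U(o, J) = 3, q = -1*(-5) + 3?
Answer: -59316/1015 ≈ -58.439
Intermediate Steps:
q = 8 (q = 5 + 3 = 8)
U(o, J) = 3/5 (U(o, J) = (1/5)*3 = 3/5)
f = -292/5 (f = (3/5 - 43) - 16 = -212/5 - 16 = -292/5 ≈ -58.400)
f + q/(-83 - 120) = -292/5 + 8/(-83 - 120) = -292/5 + 8/(-203) = -292/5 + 8*(-1/203) = -292/5 - 8/203 = -59316/1015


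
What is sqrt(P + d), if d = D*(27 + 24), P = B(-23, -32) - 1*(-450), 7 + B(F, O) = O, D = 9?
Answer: sqrt(870) ≈ 29.496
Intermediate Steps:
B(F, O) = -7 + O
P = 411 (P = (-7 - 32) - 1*(-450) = -39 + 450 = 411)
d = 459 (d = 9*(27 + 24) = 9*51 = 459)
sqrt(P + d) = sqrt(411 + 459) = sqrt(870)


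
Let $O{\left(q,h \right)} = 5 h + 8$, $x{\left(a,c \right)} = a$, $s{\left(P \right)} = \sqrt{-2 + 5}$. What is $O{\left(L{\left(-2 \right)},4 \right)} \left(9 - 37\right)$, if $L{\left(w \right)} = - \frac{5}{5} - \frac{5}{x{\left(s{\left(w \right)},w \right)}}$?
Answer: $-784$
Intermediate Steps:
$s{\left(P \right)} = \sqrt{3}$
$L{\left(w \right)} = -1 - \frac{5 \sqrt{3}}{3}$ ($L{\left(w \right)} = - \frac{5}{5} - \frac{5}{\sqrt{3}} = \left(-5\right) \frac{1}{5} - 5 \frac{\sqrt{3}}{3} = -1 - \frac{5 \sqrt{3}}{3}$)
$O{\left(q,h \right)} = 8 + 5 h$
$O{\left(L{\left(-2 \right)},4 \right)} \left(9 - 37\right) = \left(8 + 5 \cdot 4\right) \left(9 - 37\right) = \left(8 + 20\right) \left(-28\right) = 28 \left(-28\right) = -784$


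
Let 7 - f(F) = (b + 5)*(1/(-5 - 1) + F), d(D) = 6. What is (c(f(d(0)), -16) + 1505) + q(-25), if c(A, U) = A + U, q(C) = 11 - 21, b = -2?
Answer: 2937/2 ≈ 1468.5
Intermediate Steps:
q(C) = -10
f(F) = 15/2 - 3*F (f(F) = 7 - (-2 + 5)*(1/(-5 - 1) + F) = 7 - 3*(1/(-6) + F) = 7 - 3*(-⅙ + F) = 7 - (-½ + 3*F) = 7 + (½ - 3*F) = 15/2 - 3*F)
(c(f(d(0)), -16) + 1505) + q(-25) = (((15/2 - 3*6) - 16) + 1505) - 10 = (((15/2 - 18) - 16) + 1505) - 10 = ((-21/2 - 16) + 1505) - 10 = (-53/2 + 1505) - 10 = 2957/2 - 10 = 2937/2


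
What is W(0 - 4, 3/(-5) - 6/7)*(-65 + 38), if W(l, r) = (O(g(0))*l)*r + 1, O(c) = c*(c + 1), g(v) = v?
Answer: -27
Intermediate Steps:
O(c) = c*(1 + c)
W(l, r) = 1 (W(l, r) = ((0*(1 + 0))*l)*r + 1 = ((0*1)*l)*r + 1 = (0*l)*r + 1 = 0*r + 1 = 0 + 1 = 1)
W(0 - 4, 3/(-5) - 6/7)*(-65 + 38) = 1*(-65 + 38) = 1*(-27) = -27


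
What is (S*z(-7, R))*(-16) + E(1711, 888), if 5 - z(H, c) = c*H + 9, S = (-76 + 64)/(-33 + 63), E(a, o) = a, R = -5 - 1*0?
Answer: 7307/5 ≈ 1461.4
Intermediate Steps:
R = -5 (R = -5 + 0 = -5)
S = -2/5 (S = -12/30 = -12*1/30 = -2/5 ≈ -0.40000)
z(H, c) = -4 - H*c (z(H, c) = 5 - (c*H + 9) = 5 - (H*c + 9) = 5 - (9 + H*c) = 5 + (-9 - H*c) = -4 - H*c)
(S*z(-7, R))*(-16) + E(1711, 888) = -2*(-4 - 1*(-7)*(-5))/5*(-16) + 1711 = -2*(-4 - 35)/5*(-16) + 1711 = -2/5*(-39)*(-16) + 1711 = (78/5)*(-16) + 1711 = -1248/5 + 1711 = 7307/5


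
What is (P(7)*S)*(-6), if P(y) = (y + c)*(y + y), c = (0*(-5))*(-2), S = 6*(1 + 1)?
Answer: -7056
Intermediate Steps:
S = 12 (S = 6*2 = 12)
c = 0 (c = 0*(-2) = 0)
P(y) = 2*y**2 (P(y) = (y + 0)*(y + y) = y*(2*y) = 2*y**2)
(P(7)*S)*(-6) = ((2*7**2)*12)*(-6) = ((2*49)*12)*(-6) = (98*12)*(-6) = 1176*(-6) = -7056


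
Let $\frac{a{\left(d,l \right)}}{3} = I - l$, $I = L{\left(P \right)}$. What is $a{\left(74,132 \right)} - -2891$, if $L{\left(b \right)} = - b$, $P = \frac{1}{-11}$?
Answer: $\frac{27448}{11} \approx 2495.3$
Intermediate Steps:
$P = - \frac{1}{11} \approx -0.090909$
$I = \frac{1}{11}$ ($I = \left(-1\right) \left(- \frac{1}{11}\right) = \frac{1}{11} \approx 0.090909$)
$a{\left(d,l \right)} = \frac{3}{11} - 3 l$ ($a{\left(d,l \right)} = 3 \left(\frac{1}{11} - l\right) = \frac{3}{11} - 3 l$)
$a{\left(74,132 \right)} - -2891 = \left(\frac{3}{11} - 396\right) - -2891 = \left(\frac{3}{11} - 396\right) + 2891 = - \frac{4353}{11} + 2891 = \frac{27448}{11}$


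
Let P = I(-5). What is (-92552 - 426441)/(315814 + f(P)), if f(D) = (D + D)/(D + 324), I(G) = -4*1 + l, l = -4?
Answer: -2411791/1467606 ≈ -1.6434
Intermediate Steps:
I(G) = -8 (I(G) = -4*1 - 4 = -4 - 4 = -8)
P = -8
f(D) = 2*D/(324 + D) (f(D) = (2*D)/(324 + D) = 2*D/(324 + D))
(-92552 - 426441)/(315814 + f(P)) = (-92552 - 426441)/(315814 + 2*(-8)/(324 - 8)) = -518993/(315814 + 2*(-8)/316) = -518993/(315814 + 2*(-8)*(1/316)) = -518993/(315814 - 4/79) = -518993/24949302/79 = -518993*79/24949302 = -2411791/1467606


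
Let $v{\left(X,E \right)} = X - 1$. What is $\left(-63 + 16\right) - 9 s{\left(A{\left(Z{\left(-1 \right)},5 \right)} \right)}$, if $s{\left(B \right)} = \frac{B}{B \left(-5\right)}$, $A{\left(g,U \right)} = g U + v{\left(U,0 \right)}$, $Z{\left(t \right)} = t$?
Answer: $- \frac{226}{5} \approx -45.2$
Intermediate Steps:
$v{\left(X,E \right)} = -1 + X$
$A{\left(g,U \right)} = -1 + U + U g$ ($A{\left(g,U \right)} = g U + \left(-1 + U\right) = U g + \left(-1 + U\right) = -1 + U + U g$)
$s{\left(B \right)} = - \frac{1}{5}$ ($s{\left(B \right)} = \frac{B}{\left(-5\right) B} = B \left(- \frac{1}{5 B}\right) = - \frac{1}{5}$)
$\left(-63 + 16\right) - 9 s{\left(A{\left(Z{\left(-1 \right)},5 \right)} \right)} = \left(-63 + 16\right) - - \frac{9}{5} = -47 + \frac{9}{5} = - \frac{226}{5}$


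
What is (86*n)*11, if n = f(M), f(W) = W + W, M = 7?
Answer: 13244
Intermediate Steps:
f(W) = 2*W
n = 14 (n = 2*7 = 14)
(86*n)*11 = (86*14)*11 = 1204*11 = 13244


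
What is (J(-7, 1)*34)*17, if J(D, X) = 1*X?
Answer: 578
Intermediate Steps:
J(D, X) = X
(J(-7, 1)*34)*17 = (1*34)*17 = 34*17 = 578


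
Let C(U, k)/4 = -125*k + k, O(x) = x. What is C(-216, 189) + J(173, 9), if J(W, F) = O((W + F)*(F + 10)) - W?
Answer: -90459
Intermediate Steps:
J(W, F) = -W + (10 + F)*(F + W) (J(W, F) = (W + F)*(F + 10) - W = (F + W)*(10 + F) - W = (10 + F)*(F + W) - W = -W + (10 + F)*(F + W))
C(U, k) = -496*k (C(U, k) = 4*(-125*k + k) = 4*(-124*k) = -496*k)
C(-216, 189) + J(173, 9) = -496*189 + (9² + 9*173 + 10*9 + 9*173) = -93744 + (81 + 1557 + 90 + 1557) = -93744 + 3285 = -90459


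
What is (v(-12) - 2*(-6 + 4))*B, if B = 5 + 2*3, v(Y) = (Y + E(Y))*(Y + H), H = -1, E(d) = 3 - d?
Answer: -385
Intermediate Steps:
v(Y) = -3 + 3*Y (v(Y) = (Y + (3 - Y))*(Y - 1) = 3*(-1 + Y) = -3 + 3*Y)
B = 11 (B = 5 + 6 = 11)
(v(-12) - 2*(-6 + 4))*B = ((-3 + 3*(-12)) - 2*(-6 + 4))*11 = ((-3 - 36) - 2*(-2))*11 = (-39 + 4)*11 = -35*11 = -385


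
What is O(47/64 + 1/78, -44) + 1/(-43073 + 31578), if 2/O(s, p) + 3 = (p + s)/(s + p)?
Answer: -11496/11495 ≈ -1.0001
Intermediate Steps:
O(s, p) = -1 (O(s, p) = 2/(-3 + (p + s)/(s + p)) = 2/(-3 + (p + s)/(p + s)) = 2/(-3 + 1) = 2/(-2) = 2*(-½) = -1)
O(47/64 + 1/78, -44) + 1/(-43073 + 31578) = -1 + 1/(-43073 + 31578) = -1 + 1/(-11495) = -1 - 1/11495 = -11496/11495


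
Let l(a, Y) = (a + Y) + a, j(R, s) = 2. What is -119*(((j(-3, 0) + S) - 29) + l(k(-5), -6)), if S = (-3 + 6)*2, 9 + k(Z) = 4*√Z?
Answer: 5355 - 952*I*√5 ≈ 5355.0 - 2128.7*I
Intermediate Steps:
k(Z) = -9 + 4*√Z
S = 6 (S = 3*2 = 6)
l(a, Y) = Y + 2*a (l(a, Y) = (Y + a) + a = Y + 2*a)
-119*(((j(-3, 0) + S) - 29) + l(k(-5), -6)) = -119*(((2 + 6) - 29) + (-6 + 2*(-9 + 4*√(-5)))) = -119*((8 - 29) + (-6 + 2*(-9 + 4*(I*√5)))) = -119*(-21 + (-6 + 2*(-9 + 4*I*√5))) = -119*(-21 + (-6 + (-18 + 8*I*√5))) = -119*(-21 + (-24 + 8*I*√5)) = -119*(-45 + 8*I*√5) = 5355 - 952*I*√5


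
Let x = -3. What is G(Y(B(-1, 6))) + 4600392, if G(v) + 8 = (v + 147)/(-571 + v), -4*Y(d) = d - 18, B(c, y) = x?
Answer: 10410668383/2263 ≈ 4.6004e+6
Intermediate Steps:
B(c, y) = -3
Y(d) = 9/2 - d/4 (Y(d) = -(d - 18)/4 = -(-18 + d)/4 = 9/2 - d/4)
G(v) = -8 + (147 + v)/(-571 + v) (G(v) = -8 + (v + 147)/(-571 + v) = -8 + (147 + v)/(-571 + v))
G(Y(B(-1, 6))) + 4600392 = (4715 - 7*(9/2 - 1/4*(-3)))/(-571 + (9/2 - 1/4*(-3))) + 4600392 = (4715 - 7*(9/2 + 3/4))/(-571 + (9/2 + 3/4)) + 4600392 = (4715 - 7*21/4)/(-571 + 21/4) + 4600392 = (4715 - 147/4)/(-2263/4) + 4600392 = -4/2263*18713/4 + 4600392 = -18713/2263 + 4600392 = 10410668383/2263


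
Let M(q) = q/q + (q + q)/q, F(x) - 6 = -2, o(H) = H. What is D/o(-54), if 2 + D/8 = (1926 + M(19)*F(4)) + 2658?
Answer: -18376/27 ≈ -680.59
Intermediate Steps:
F(x) = 4 (F(x) = 6 - 2 = 4)
M(q) = 3 (M(q) = 1 + (2*q)/q = 1 + 2 = 3)
D = 36752 (D = -16 + 8*((1926 + 3*4) + 2658) = -16 + 8*((1926 + 12) + 2658) = -16 + 8*(1938 + 2658) = -16 + 8*4596 = -16 + 36768 = 36752)
D/o(-54) = 36752/(-54) = 36752*(-1/54) = -18376/27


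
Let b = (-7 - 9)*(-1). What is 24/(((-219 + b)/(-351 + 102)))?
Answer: 5976/203 ≈ 29.438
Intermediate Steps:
b = 16 (b = -16*(-1) = 16)
24/(((-219 + b)/(-351 + 102))) = 24/(((-219 + 16)/(-351 + 102))) = 24/((-203/(-249))) = 24/((-203*(-1/249))) = 24/(203/249) = 24*(249/203) = 5976/203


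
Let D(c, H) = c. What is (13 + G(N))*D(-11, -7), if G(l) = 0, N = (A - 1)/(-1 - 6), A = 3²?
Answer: -143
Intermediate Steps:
A = 9
N = -8/7 (N = (9 - 1)/(-1 - 6) = 8/(-7) = 8*(-⅐) = -8/7 ≈ -1.1429)
(13 + G(N))*D(-11, -7) = (13 + 0)*(-11) = 13*(-11) = -143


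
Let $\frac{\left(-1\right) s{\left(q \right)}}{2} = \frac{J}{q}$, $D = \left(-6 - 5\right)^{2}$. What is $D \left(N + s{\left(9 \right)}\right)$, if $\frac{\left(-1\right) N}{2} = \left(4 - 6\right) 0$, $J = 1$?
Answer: $- \frac{242}{9} \approx -26.889$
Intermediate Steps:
$D = 121$ ($D = \left(-11\right)^{2} = 121$)
$s{\left(q \right)} = - \frac{2}{q}$ ($s{\left(q \right)} = - 2 \cdot 1 \frac{1}{q} = - \frac{2}{q}$)
$N = 0$ ($N = - 2 \left(4 - 6\right) 0 = - 2 \left(\left(-2\right) 0\right) = \left(-2\right) 0 = 0$)
$D \left(N + s{\left(9 \right)}\right) = 121 \left(0 - \frac{2}{9}\right) = 121 \left(- \frac{2}{9}\right) = - \frac{242}{9}$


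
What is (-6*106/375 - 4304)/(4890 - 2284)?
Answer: -269106/162875 ≈ -1.6522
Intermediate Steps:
(-6*106/375 - 4304)/(4890 - 2284) = (-636*1/375 - 4304)/2606 = (-212/125 - 4304)*(1/2606) = -538212/125*1/2606 = -269106/162875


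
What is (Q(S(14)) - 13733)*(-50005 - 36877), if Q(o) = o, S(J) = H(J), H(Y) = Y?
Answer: 1191934158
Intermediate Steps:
S(J) = J
(Q(S(14)) - 13733)*(-50005 - 36877) = (14 - 13733)*(-50005 - 36877) = -13719*(-86882) = 1191934158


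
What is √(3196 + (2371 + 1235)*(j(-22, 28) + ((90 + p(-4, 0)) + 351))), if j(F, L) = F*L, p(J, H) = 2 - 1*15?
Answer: 2*I*√168683 ≈ 821.42*I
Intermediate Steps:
p(J, H) = -13 (p(J, H) = 2 - 15 = -13)
√(3196 + (2371 + 1235)*(j(-22, 28) + ((90 + p(-4, 0)) + 351))) = √(3196 + (2371 + 1235)*(-22*28 + ((90 - 13) + 351))) = √(3196 + 3606*(-616 + (77 + 351))) = √(3196 + 3606*(-616 + 428)) = √(3196 + 3606*(-188)) = √(3196 - 677928) = √(-674732) = 2*I*√168683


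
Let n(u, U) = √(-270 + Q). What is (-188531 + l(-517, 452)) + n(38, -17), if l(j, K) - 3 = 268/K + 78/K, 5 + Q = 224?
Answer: -42607155/226 + I*√51 ≈ -1.8853e+5 + 7.1414*I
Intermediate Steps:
Q = 219 (Q = -5 + 224 = 219)
l(j, K) = 3 + 346/K (l(j, K) = 3 + (268/K + 78/K) = 3 + 346/K)
n(u, U) = I*√51 (n(u, U) = √(-270 + 219) = √(-51) = I*√51)
(-188531 + l(-517, 452)) + n(38, -17) = (-188531 + (3 + 346/452)) + I*√51 = (-188531 + (3 + 346*(1/452))) + I*√51 = (-188531 + (3 + 173/226)) + I*√51 = (-188531 + 851/226) + I*√51 = -42607155/226 + I*√51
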